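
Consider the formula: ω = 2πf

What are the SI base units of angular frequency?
Units of each symbol in ω = 2πf:
  f (frequency): 1/s
  The factor 2π is dimensionless.

Multiplying the contributions: [1/s]
Adding exponents of each base unit: s: -1
SI base units of angular frequency: 1/s

Answer: 1/s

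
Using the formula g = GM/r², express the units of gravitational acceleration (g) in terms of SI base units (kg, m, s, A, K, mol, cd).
Units of each symbol in g = GM/r²:
  G (gravitational constant): m³/(kg·s²)
  M (mass): kg
  r (distance): m  → to the power 2 in the denominator, contributes 1/m²

Multiplying the contributions: [m³/(kg·s²)] · [kg] · [1/m²]
Adding exponents of each base unit: m: 1, s: -2
SI base units of gravitational acceleration: m/s²

Answer: m/s²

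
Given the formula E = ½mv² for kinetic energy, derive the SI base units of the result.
Units of each symbol in E = ½mv²:
  m (mass): kg
  v (speed): m/s  → to the power 2, contributes m²/s²
  The factor ½ is dimensionless.

Multiplying the contributions: [kg] · [m²/s²]
Adding exponents of each base unit: kg: 1, m: 2, s: -2
SI base units of kinetic energy: kg·m²/s²

Answer: kg·m²/s²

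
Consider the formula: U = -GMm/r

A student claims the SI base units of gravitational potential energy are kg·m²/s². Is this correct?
Units of each symbol in U = -GMm/r:
  G (gravitational constant): m³/(kg·s²)
  M (mass): kg
  m (mass): kg
  r (distance): m  → in the denominator, contributes 1/m
  The minus sign does not affect the units.

Multiplying the contributions: [m³/(kg·s²)] · [kg] · [kg] · [1/m]
Adding exponents of each base unit: kg: 1, m: 2, s: -2
SI base units of gravitational potential energy: kg·m²/s²

The claimed units kg·m²/s² match the derived units, so the claim is correct.

Answer: Yes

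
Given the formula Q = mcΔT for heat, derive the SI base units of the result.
Units of each symbol in Q = mcΔT:
  m (mass): kg
  c (specific heat capacity, in J/(kg·K)): m²/(s²·K)
  ΔT (temperature change): K

Multiplying the contributions: [kg] · [m²/(s²·K)] · [K]
Adding exponents of each base unit: kg: 1, m: 2, s: -2
SI base units of heat: kg·m²/s²

Answer: kg·m²/s²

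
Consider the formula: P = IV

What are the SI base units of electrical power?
Units of each symbol in P = IV:
  I (current): A
  V (voltage, in volts): kg·m²/(s³·A)

Multiplying the contributions: [A] · [kg·m²/(s³·A)]
Adding exponents of each base unit: kg: 1, m: 2, s: -3
SI base units of electrical power: kg·m²/s³

Answer: kg·m²/s³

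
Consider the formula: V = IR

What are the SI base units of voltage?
Units of each symbol in V = IR:
  I (current): A
  R (resistance, in ohms): kg·m²/(s³·A²)

Multiplying the contributions: [A] · [kg·m²/(s³·A²)]
Adding exponents of each base unit: kg: 1, m: 2, s: -3, A: -1
SI base units of voltage: kg·m²/(s³·A)

Answer: kg·m²/(s³·A)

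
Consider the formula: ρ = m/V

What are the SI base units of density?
Units of each symbol in ρ = m/V:
  m (mass): kg
  V (volume): m³  → in the denominator, contributes 1/m³

Multiplying the contributions: [kg] · [1/m³]
Adding exponents of each base unit: kg: 1, m: -3
SI base units of density: kg/m³

Answer: kg/m³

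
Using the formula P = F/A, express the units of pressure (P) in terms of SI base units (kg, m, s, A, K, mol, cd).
Units of each symbol in P = F/A:
  F (force): kg·m/s²
  A (area): m²  → in the denominator, contributes 1/m²

Multiplying the contributions: [kg·m/s²] · [1/m²]
Adding exponents of each base unit: kg: 1, m: -1, s: -2
SI base units of pressure: kg/(m·s²)

Answer: kg/(m·s²)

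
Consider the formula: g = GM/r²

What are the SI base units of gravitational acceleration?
Units of each symbol in g = GM/r²:
  G (gravitational constant): m³/(kg·s²)
  M (mass): kg
  r (distance): m  → to the power 2 in the denominator, contributes 1/m²

Multiplying the contributions: [m³/(kg·s²)] · [kg] · [1/m²]
Adding exponents of each base unit: m: 1, s: -2
SI base units of gravitational acceleration: m/s²

Answer: m/s²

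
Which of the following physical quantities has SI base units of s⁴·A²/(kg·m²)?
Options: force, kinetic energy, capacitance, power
Checking the SI base units of each option:
  force (F = ma): kg·m/s²  ✗
  kinetic energy (E = ½mv²): kg·m²/s²  ✗
  capacitance (C = Q/V): s⁴·A²/(kg·m²)  ✓ matches
  power (P = W/t): kg·m²/s³  ✗

Only capacitance has units s⁴·A²/(kg·m²).

Answer: capacitance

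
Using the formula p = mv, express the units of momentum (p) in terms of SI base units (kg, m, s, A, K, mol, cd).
Units of each symbol in p = mv:
  m (mass): kg
  v (velocity): m/s

Multiplying the contributions: [kg] · [m/s]
Adding exponents of each base unit: kg: 1, m: 1, s: -1
SI base units of momentum: kg·m/s

Answer: kg·m/s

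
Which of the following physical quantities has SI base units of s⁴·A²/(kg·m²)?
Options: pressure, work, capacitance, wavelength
Checking the SI base units of each option:
  pressure (P = F/A): kg/(m·s²)  ✗
  work (W = Fd): kg·m²/s²  ✗
  capacitance (C = Q/V): s⁴·A²/(kg·m²)  ✓ matches
  wavelength (λ = v/f): m  ✗

Only capacitance has units s⁴·A²/(kg·m²).

Answer: capacitance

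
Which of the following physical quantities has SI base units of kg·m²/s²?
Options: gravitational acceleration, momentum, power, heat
Checking the SI base units of each option:
  gravitational acceleration (g = GM/r²): m/s²  ✗
  momentum (p = mv): kg·m/s  ✗
  power (P = W/t): kg·m²/s³  ✗
  heat (Q = mcΔT): kg·m²/s²  ✓ matches

Only heat has units kg·m²/s².

Answer: heat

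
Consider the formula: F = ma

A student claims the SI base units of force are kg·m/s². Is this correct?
Units of each symbol in F = ma:
  m (mass): kg
  a (acceleration): m/s²

Multiplying the contributions: [kg] · [m/s²]
Adding exponents of each base unit: kg: 1, m: 1, s: -2
SI base units of force: kg·m/s²

The claimed units kg·m/s² match the derived units, so the claim is correct.

Answer: Yes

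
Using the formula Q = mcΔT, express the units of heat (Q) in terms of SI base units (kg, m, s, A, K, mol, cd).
Units of each symbol in Q = mcΔT:
  m (mass): kg
  c (specific heat capacity, in J/(kg·K)): m²/(s²·K)
  ΔT (temperature change): K

Multiplying the contributions: [kg] · [m²/(s²·K)] · [K]
Adding exponents of each base unit: kg: 1, m: 2, s: -2
SI base units of heat: kg·m²/s²

Answer: kg·m²/s²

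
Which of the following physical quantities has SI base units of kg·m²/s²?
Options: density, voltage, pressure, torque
Checking the SI base units of each option:
  density (ρ = m/V): kg/m³  ✗
  voltage (V = IR): kg·m²/(s³·A)  ✗
  pressure (P = F/A): kg/(m·s²)  ✗
  torque (τ = Fr): kg·m²/s²  ✓ matches

Only torque has units kg·m²/s².

Answer: torque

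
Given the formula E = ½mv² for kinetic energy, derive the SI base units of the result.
Units of each symbol in E = ½mv²:
  m (mass): kg
  v (speed): m/s  → to the power 2, contributes m²/s²
  The factor ½ is dimensionless.

Multiplying the contributions: [kg] · [m²/s²]
Adding exponents of each base unit: kg: 1, m: 2, s: -2
SI base units of kinetic energy: kg·m²/s²

Answer: kg·m²/s²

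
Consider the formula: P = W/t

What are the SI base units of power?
Units of each symbol in P = W/t:
  W (work): kg·m²/s²
  t (time): s  → in the denominator, contributes 1/s

Multiplying the contributions: [kg·m²/s²] · [1/s]
Adding exponents of each base unit: kg: 1, m: 2, s: -3
SI base units of power: kg·m²/s³

Answer: kg·m²/s³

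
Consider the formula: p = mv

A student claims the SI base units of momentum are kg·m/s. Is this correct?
Units of each symbol in p = mv:
  m (mass): kg
  v (velocity): m/s

Multiplying the contributions: [kg] · [m/s]
Adding exponents of each base unit: kg: 1, m: 1, s: -1
SI base units of momentum: kg·m/s

The claimed units kg·m/s match the derived units, so the claim is correct.

Answer: Yes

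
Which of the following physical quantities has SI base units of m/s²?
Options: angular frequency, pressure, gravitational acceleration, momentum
Checking the SI base units of each option:
  angular frequency (ω = 2πf): 1/s  ✗
  pressure (P = F/A): kg/(m·s²)  ✗
  gravitational acceleration (g = GM/r²): m/s²  ✓ matches
  momentum (p = mv): kg·m/s  ✗

Only gravitational acceleration has units m/s².

Answer: gravitational acceleration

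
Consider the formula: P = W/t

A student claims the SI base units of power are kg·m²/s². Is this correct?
Units of each symbol in P = W/t:
  W (work): kg·m²/s²
  t (time): s  → in the denominator, contributes 1/s

Multiplying the contributions: [kg·m²/s²] · [1/s]
Adding exponents of each base unit: kg: 1, m: 2, s: -3
SI base units of power: kg·m²/s³

The claimed units kg·m²/s² (exponents kg: 1, m: 2, s: -2) do not match the derived units kg·m²/s³ (exponents kg: 1, m: 2, s: -3), so the claim is incorrect.

Answer: No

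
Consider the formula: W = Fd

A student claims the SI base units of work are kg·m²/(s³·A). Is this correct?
Units of each symbol in W = Fd:
  F (force): kg·m/s²
  d (displacement): m

Multiplying the contributions: [kg·m/s²] · [m]
Adding exponents of each base unit: kg: 1, m: 2, s: -2
SI base units of work: kg·m²/s²

The claimed units kg·m²/(s³·A) (exponents kg: 1, m: 2, s: -3, A: -1) do not match the derived units kg·m²/s² (exponents kg: 1, m: 2, s: -2), so the claim is incorrect.

Answer: No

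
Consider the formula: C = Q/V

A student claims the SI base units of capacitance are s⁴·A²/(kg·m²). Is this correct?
Units of each symbol in C = Q/V:
  Q (charge, in coulombs): s·A
  V (voltage, in volts): kg·m²/(s³·A)  → in the denominator, contributes s³·A/(kg·m²)

Multiplying the contributions: [s·A] · [s³·A/(kg·m²)]
Adding exponents of each base unit: kg: -1, m: -2, s: 4, A: 2
SI base units of capacitance: s⁴·A²/(kg·m²)

The claimed units s⁴·A²/(kg·m²) match the derived units, so the claim is correct.

Answer: Yes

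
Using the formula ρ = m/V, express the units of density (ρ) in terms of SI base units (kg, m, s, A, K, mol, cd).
Units of each symbol in ρ = m/V:
  m (mass): kg
  V (volume): m³  → in the denominator, contributes 1/m³

Multiplying the contributions: [kg] · [1/m³]
Adding exponents of each base unit: kg: 1, m: -3
SI base units of density: kg/m³

Answer: kg/m³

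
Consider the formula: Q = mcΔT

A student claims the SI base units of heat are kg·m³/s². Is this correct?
Units of each symbol in Q = mcΔT:
  m (mass): kg
  c (specific heat capacity, in J/(kg·K)): m²/(s²·K)
  ΔT (temperature change): K

Multiplying the contributions: [kg] · [m²/(s²·K)] · [K]
Adding exponents of each base unit: kg: 1, m: 2, s: -2
SI base units of heat: kg·m²/s²

The claimed units kg·m³/s² (exponents kg: 1, m: 3, s: -2) do not match the derived units kg·m²/s² (exponents kg: 1, m: 2, s: -2), so the claim is incorrect.

Answer: No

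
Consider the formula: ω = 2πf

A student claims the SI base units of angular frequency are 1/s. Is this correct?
Units of each symbol in ω = 2πf:
  f (frequency): 1/s
  The factor 2π is dimensionless.

Multiplying the contributions: [1/s]
Adding exponents of each base unit: s: -1
SI base units of angular frequency: 1/s

The claimed units 1/s match the derived units, so the claim is correct.

Answer: Yes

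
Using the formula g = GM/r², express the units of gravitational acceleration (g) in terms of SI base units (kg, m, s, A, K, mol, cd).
Units of each symbol in g = GM/r²:
  G (gravitational constant): m³/(kg·s²)
  M (mass): kg
  r (distance): m  → to the power 2 in the denominator, contributes 1/m²

Multiplying the contributions: [m³/(kg·s²)] · [kg] · [1/m²]
Adding exponents of each base unit: m: 1, s: -2
SI base units of gravitational acceleration: m/s²

Answer: m/s²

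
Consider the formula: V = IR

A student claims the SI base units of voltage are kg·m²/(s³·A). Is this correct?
Units of each symbol in V = IR:
  I (current): A
  R (resistance, in ohms): kg·m²/(s³·A²)

Multiplying the contributions: [A] · [kg·m²/(s³·A²)]
Adding exponents of each base unit: kg: 1, m: 2, s: -3, A: -1
SI base units of voltage: kg·m²/(s³·A)

The claimed units kg·m²/(s³·A) match the derived units, so the claim is correct.

Answer: Yes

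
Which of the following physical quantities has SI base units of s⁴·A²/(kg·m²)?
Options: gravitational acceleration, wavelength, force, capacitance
Checking the SI base units of each option:
  gravitational acceleration (g = GM/r²): m/s²  ✗
  wavelength (λ = v/f): m  ✗
  force (F = ma): kg·m/s²  ✗
  capacitance (C = Q/V): s⁴·A²/(kg·m²)  ✓ matches

Only capacitance has units s⁴·A²/(kg·m²).

Answer: capacitance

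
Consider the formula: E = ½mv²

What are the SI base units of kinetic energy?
Units of each symbol in E = ½mv²:
  m (mass): kg
  v (speed): m/s  → to the power 2, contributes m²/s²
  The factor ½ is dimensionless.

Multiplying the contributions: [kg] · [m²/s²]
Adding exponents of each base unit: kg: 1, m: 2, s: -2
SI base units of kinetic energy: kg·m²/s²

Answer: kg·m²/s²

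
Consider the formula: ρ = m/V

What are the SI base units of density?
Units of each symbol in ρ = m/V:
  m (mass): kg
  V (volume): m³  → in the denominator, contributes 1/m³

Multiplying the contributions: [kg] · [1/m³]
Adding exponents of each base unit: kg: 1, m: -3
SI base units of density: kg/m³

Answer: kg/m³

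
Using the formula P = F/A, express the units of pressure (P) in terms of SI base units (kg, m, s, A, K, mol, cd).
Units of each symbol in P = F/A:
  F (force): kg·m/s²
  A (area): m²  → in the denominator, contributes 1/m²

Multiplying the contributions: [kg·m/s²] · [1/m²]
Adding exponents of each base unit: kg: 1, m: -1, s: -2
SI base units of pressure: kg/(m·s²)

Answer: kg/(m·s²)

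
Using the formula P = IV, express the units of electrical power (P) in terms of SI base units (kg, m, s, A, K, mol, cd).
Units of each symbol in P = IV:
  I (current): A
  V (voltage, in volts): kg·m²/(s³·A)

Multiplying the contributions: [A] · [kg·m²/(s³·A)]
Adding exponents of each base unit: kg: 1, m: 2, s: -3
SI base units of electrical power: kg·m²/s³

Answer: kg·m²/s³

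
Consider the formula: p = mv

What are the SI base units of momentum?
Units of each symbol in p = mv:
  m (mass): kg
  v (velocity): m/s

Multiplying the contributions: [kg] · [m/s]
Adding exponents of each base unit: kg: 1, m: 1, s: -1
SI base units of momentum: kg·m/s

Answer: kg·m/s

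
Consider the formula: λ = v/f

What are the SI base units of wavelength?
Units of each symbol in λ = v/f:
  v (wave speed): m/s
  f (frequency): 1/s  → in the denominator, contributes s

Multiplying the contributions: [m/s] · [s]
Adding exponents of each base unit: m: 1
SI base units of wavelength: m

Answer: m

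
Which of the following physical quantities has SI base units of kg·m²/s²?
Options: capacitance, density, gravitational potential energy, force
Checking the SI base units of each option:
  capacitance (C = Q/V): s⁴·A²/(kg·m²)  ✗
  density (ρ = m/V): kg/m³  ✗
  gravitational potential energy (U = -GMm/r): kg·m²/s²  ✓ matches
  force (F = ma): kg·m/s²  ✗

Only gravitational potential energy has units kg·m²/s².

Answer: gravitational potential energy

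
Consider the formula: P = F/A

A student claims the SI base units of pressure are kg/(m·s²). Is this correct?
Units of each symbol in P = F/A:
  F (force): kg·m/s²
  A (area): m²  → in the denominator, contributes 1/m²

Multiplying the contributions: [kg·m/s²] · [1/m²]
Adding exponents of each base unit: kg: 1, m: -1, s: -2
SI base units of pressure: kg/(m·s²)

The claimed units kg/(m·s²) match the derived units, so the claim is correct.

Answer: Yes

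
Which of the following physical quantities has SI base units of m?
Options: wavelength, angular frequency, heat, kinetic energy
Checking the SI base units of each option:
  wavelength (λ = v/f): m  ✓ matches
  angular frequency (ω = 2πf): 1/s  ✗
  heat (Q = mcΔT): kg·m²/s²  ✗
  kinetic energy (E = ½mv²): kg·m²/s²  ✗

Only wavelength has units m.

Answer: wavelength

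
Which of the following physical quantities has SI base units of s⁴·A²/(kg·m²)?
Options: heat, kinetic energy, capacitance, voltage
Checking the SI base units of each option:
  heat (Q = mcΔT): kg·m²/s²  ✗
  kinetic energy (E = ½mv²): kg·m²/s²  ✗
  capacitance (C = Q/V): s⁴·A²/(kg·m²)  ✓ matches
  voltage (V = IR): kg·m²/(s³·A)  ✗

Only capacitance has units s⁴·A²/(kg·m²).

Answer: capacitance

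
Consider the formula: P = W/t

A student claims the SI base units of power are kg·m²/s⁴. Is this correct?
Units of each symbol in P = W/t:
  W (work): kg·m²/s²
  t (time): s  → in the denominator, contributes 1/s

Multiplying the contributions: [kg·m²/s²] · [1/s]
Adding exponents of each base unit: kg: 1, m: 2, s: -3
SI base units of power: kg·m²/s³

The claimed units kg·m²/s⁴ (exponents kg: 1, m: 2, s: -4) do not match the derived units kg·m²/s³ (exponents kg: 1, m: 2, s: -3), so the claim is incorrect.

Answer: No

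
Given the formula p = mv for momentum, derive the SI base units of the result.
Units of each symbol in p = mv:
  m (mass): kg
  v (velocity): m/s

Multiplying the contributions: [kg] · [m/s]
Adding exponents of each base unit: kg: 1, m: 1, s: -1
SI base units of momentum: kg·m/s

Answer: kg·m/s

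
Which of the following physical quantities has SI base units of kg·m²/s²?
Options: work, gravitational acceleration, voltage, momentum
Checking the SI base units of each option:
  work (W = Fd): kg·m²/s²  ✓ matches
  gravitational acceleration (g = GM/r²): m/s²  ✗
  voltage (V = IR): kg·m²/(s³·A)  ✗
  momentum (p = mv): kg·m/s  ✗

Only work has units kg·m²/s².

Answer: work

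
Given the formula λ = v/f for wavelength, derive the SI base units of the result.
Units of each symbol in λ = v/f:
  v (wave speed): m/s
  f (frequency): 1/s  → in the denominator, contributes s

Multiplying the contributions: [m/s] · [s]
Adding exponents of each base unit: m: 1
SI base units of wavelength: m

Answer: m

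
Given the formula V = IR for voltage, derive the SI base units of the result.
Units of each symbol in V = IR:
  I (current): A
  R (resistance, in ohms): kg·m²/(s³·A²)

Multiplying the contributions: [A] · [kg·m²/(s³·A²)]
Adding exponents of each base unit: kg: 1, m: 2, s: -3, A: -1
SI base units of voltage: kg·m²/(s³·A)

Answer: kg·m²/(s³·A)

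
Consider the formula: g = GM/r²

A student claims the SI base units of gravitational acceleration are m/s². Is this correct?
Units of each symbol in g = GM/r²:
  G (gravitational constant): m³/(kg·s²)
  M (mass): kg
  r (distance): m  → to the power 2 in the denominator, contributes 1/m²

Multiplying the contributions: [m³/(kg·s²)] · [kg] · [1/m²]
Adding exponents of each base unit: m: 1, s: -2
SI base units of gravitational acceleration: m/s²

The claimed units m/s² match the derived units, so the claim is correct.

Answer: Yes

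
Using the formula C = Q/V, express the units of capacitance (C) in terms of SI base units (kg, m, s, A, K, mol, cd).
Units of each symbol in C = Q/V:
  Q (charge, in coulombs): s·A
  V (voltage, in volts): kg·m²/(s³·A)  → in the denominator, contributes s³·A/(kg·m²)

Multiplying the contributions: [s·A] · [s³·A/(kg·m²)]
Adding exponents of each base unit: kg: -1, m: -2, s: 4, A: 2
SI base units of capacitance: s⁴·A²/(kg·m²)

Answer: s⁴·A²/(kg·m²)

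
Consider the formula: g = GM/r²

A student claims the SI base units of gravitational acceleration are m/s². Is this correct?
Units of each symbol in g = GM/r²:
  G (gravitational constant): m³/(kg·s²)
  M (mass): kg
  r (distance): m  → to the power 2 in the denominator, contributes 1/m²

Multiplying the contributions: [m³/(kg·s²)] · [kg] · [1/m²]
Adding exponents of each base unit: m: 1, s: -2
SI base units of gravitational acceleration: m/s²

The claimed units m/s² match the derived units, so the claim is correct.

Answer: Yes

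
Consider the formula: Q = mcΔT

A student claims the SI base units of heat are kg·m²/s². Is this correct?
Units of each symbol in Q = mcΔT:
  m (mass): kg
  c (specific heat capacity, in J/(kg·K)): m²/(s²·K)
  ΔT (temperature change): K

Multiplying the contributions: [kg] · [m²/(s²·K)] · [K]
Adding exponents of each base unit: kg: 1, m: 2, s: -2
SI base units of heat: kg·m²/s²

The claimed units kg·m²/s² match the derived units, so the claim is correct.

Answer: Yes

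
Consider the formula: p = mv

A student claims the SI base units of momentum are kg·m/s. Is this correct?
Units of each symbol in p = mv:
  m (mass): kg
  v (velocity): m/s

Multiplying the contributions: [kg] · [m/s]
Adding exponents of each base unit: kg: 1, m: 1, s: -1
SI base units of momentum: kg·m/s

The claimed units kg·m/s match the derived units, so the claim is correct.

Answer: Yes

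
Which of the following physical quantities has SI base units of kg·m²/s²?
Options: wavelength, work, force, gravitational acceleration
Checking the SI base units of each option:
  wavelength (λ = v/f): m  ✗
  work (W = Fd): kg·m²/s²  ✓ matches
  force (F = ma): kg·m/s²  ✗
  gravitational acceleration (g = GM/r²): m/s²  ✗

Only work has units kg·m²/s².

Answer: work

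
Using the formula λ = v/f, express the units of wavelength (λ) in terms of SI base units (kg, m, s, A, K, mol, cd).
Units of each symbol in λ = v/f:
  v (wave speed): m/s
  f (frequency): 1/s  → in the denominator, contributes s

Multiplying the contributions: [m/s] · [s]
Adding exponents of each base unit: m: 1
SI base units of wavelength: m

Answer: m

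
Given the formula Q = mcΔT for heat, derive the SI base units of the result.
Units of each symbol in Q = mcΔT:
  m (mass): kg
  c (specific heat capacity, in J/(kg·K)): m²/(s²·K)
  ΔT (temperature change): K

Multiplying the contributions: [kg] · [m²/(s²·K)] · [K]
Adding exponents of each base unit: kg: 1, m: 2, s: -2
SI base units of heat: kg·m²/s²

Answer: kg·m²/s²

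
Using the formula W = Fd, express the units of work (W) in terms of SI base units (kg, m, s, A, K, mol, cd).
Units of each symbol in W = Fd:
  F (force): kg·m/s²
  d (displacement): m

Multiplying the contributions: [kg·m/s²] · [m]
Adding exponents of each base unit: kg: 1, m: 2, s: -2
SI base units of work: kg·m²/s²

Answer: kg·m²/s²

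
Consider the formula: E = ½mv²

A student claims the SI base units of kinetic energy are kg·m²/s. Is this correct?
Units of each symbol in E = ½mv²:
  m (mass): kg
  v (speed): m/s  → to the power 2, contributes m²/s²
  The factor ½ is dimensionless.

Multiplying the contributions: [kg] · [m²/s²]
Adding exponents of each base unit: kg: 1, m: 2, s: -2
SI base units of kinetic energy: kg·m²/s²

The claimed units kg·m²/s (exponents kg: 1, m: 2, s: -1) do not match the derived units kg·m²/s² (exponents kg: 1, m: 2, s: -2), so the claim is incorrect.

Answer: No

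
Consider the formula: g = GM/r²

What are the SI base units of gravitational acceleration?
Units of each symbol in g = GM/r²:
  G (gravitational constant): m³/(kg·s²)
  M (mass): kg
  r (distance): m  → to the power 2 in the denominator, contributes 1/m²

Multiplying the contributions: [m³/(kg·s²)] · [kg] · [1/m²]
Adding exponents of each base unit: m: 1, s: -2
SI base units of gravitational acceleration: m/s²

Answer: m/s²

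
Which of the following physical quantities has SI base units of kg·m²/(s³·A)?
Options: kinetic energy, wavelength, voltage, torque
Checking the SI base units of each option:
  kinetic energy (E = ½mv²): kg·m²/s²  ✗
  wavelength (λ = v/f): m  ✗
  voltage (V = IR): kg·m²/(s³·A)  ✓ matches
  torque (τ = Fr): kg·m²/s²  ✗

Only voltage has units kg·m²/(s³·A).

Answer: voltage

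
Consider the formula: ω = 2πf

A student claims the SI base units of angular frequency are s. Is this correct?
Units of each symbol in ω = 2πf:
  f (frequency): 1/s
  The factor 2π is dimensionless.

Multiplying the contributions: [1/s]
Adding exponents of each base unit: s: -1
SI base units of angular frequency: 1/s

The claimed units s (exponents s: 1) do not match the derived units 1/s (exponents s: -1), so the claim is incorrect.

Answer: No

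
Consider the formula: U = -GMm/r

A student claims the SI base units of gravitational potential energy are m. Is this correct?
Units of each symbol in U = -GMm/r:
  G (gravitational constant): m³/(kg·s²)
  M (mass): kg
  m (mass): kg
  r (distance): m  → in the denominator, contributes 1/m
  The minus sign does not affect the units.

Multiplying the contributions: [m³/(kg·s²)] · [kg] · [kg] · [1/m]
Adding exponents of each base unit: kg: 1, m: 2, s: -2
SI base units of gravitational potential energy: kg·m²/s²

The claimed units m (exponents m: 1) do not match the derived units kg·m²/s² (exponents kg: 1, m: 2, s: -2), so the claim is incorrect.

Answer: No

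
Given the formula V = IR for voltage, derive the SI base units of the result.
Units of each symbol in V = IR:
  I (current): A
  R (resistance, in ohms): kg·m²/(s³·A²)

Multiplying the contributions: [A] · [kg·m²/(s³·A²)]
Adding exponents of each base unit: kg: 1, m: 2, s: -3, A: -1
SI base units of voltage: kg·m²/(s³·A)

Answer: kg·m²/(s³·A)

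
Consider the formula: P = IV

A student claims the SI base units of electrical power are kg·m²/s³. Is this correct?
Units of each symbol in P = IV:
  I (current): A
  V (voltage, in volts): kg·m²/(s³·A)

Multiplying the contributions: [A] · [kg·m²/(s³·A)]
Adding exponents of each base unit: kg: 1, m: 2, s: -3
SI base units of electrical power: kg·m²/s³

The claimed units kg·m²/s³ match the derived units, so the claim is correct.

Answer: Yes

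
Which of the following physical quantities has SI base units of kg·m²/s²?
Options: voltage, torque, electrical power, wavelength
Checking the SI base units of each option:
  voltage (V = IR): kg·m²/(s³·A)  ✗
  torque (τ = Fr): kg·m²/s²  ✓ matches
  electrical power (P = IV): kg·m²/s³  ✗
  wavelength (λ = v/f): m  ✗

Only torque has units kg·m²/s².

Answer: torque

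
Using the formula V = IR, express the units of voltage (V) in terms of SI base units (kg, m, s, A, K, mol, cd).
Units of each symbol in V = IR:
  I (current): A
  R (resistance, in ohms): kg·m²/(s³·A²)

Multiplying the contributions: [A] · [kg·m²/(s³·A²)]
Adding exponents of each base unit: kg: 1, m: 2, s: -3, A: -1
SI base units of voltage: kg·m²/(s³·A)

Answer: kg·m²/(s³·A)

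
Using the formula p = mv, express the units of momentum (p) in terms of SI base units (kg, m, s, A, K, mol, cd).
Units of each symbol in p = mv:
  m (mass): kg
  v (velocity): m/s

Multiplying the contributions: [kg] · [m/s]
Adding exponents of each base unit: kg: 1, m: 1, s: -1
SI base units of momentum: kg·m/s

Answer: kg·m/s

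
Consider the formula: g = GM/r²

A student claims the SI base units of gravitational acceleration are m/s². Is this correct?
Units of each symbol in g = GM/r²:
  G (gravitational constant): m³/(kg·s²)
  M (mass): kg
  r (distance): m  → to the power 2 in the denominator, contributes 1/m²

Multiplying the contributions: [m³/(kg·s²)] · [kg] · [1/m²]
Adding exponents of each base unit: m: 1, s: -2
SI base units of gravitational acceleration: m/s²

The claimed units m/s² match the derived units, so the claim is correct.

Answer: Yes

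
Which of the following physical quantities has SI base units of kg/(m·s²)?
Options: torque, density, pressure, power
Checking the SI base units of each option:
  torque (τ = Fr): kg·m²/s²  ✗
  density (ρ = m/V): kg/m³  ✗
  pressure (P = F/A): kg/(m·s²)  ✓ matches
  power (P = W/t): kg·m²/s³  ✗

Only pressure has units kg/(m·s²).

Answer: pressure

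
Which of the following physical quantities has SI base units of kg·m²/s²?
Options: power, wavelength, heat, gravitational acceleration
Checking the SI base units of each option:
  power (P = W/t): kg·m²/s³  ✗
  wavelength (λ = v/f): m  ✗
  heat (Q = mcΔT): kg·m²/s²  ✓ matches
  gravitational acceleration (g = GM/r²): m/s²  ✗

Only heat has units kg·m²/s².

Answer: heat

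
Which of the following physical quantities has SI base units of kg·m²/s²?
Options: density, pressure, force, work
Checking the SI base units of each option:
  density (ρ = m/V): kg/m³  ✗
  pressure (P = F/A): kg/(m·s²)  ✗
  force (F = ma): kg·m/s²  ✗
  work (W = Fd): kg·m²/s²  ✓ matches

Only work has units kg·m²/s².

Answer: work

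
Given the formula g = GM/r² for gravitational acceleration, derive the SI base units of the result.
Units of each symbol in g = GM/r²:
  G (gravitational constant): m³/(kg·s²)
  M (mass): kg
  r (distance): m  → to the power 2 in the denominator, contributes 1/m²

Multiplying the contributions: [m³/(kg·s²)] · [kg] · [1/m²]
Adding exponents of each base unit: m: 1, s: -2
SI base units of gravitational acceleration: m/s²

Answer: m/s²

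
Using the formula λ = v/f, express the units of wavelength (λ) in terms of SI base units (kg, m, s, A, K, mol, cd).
Units of each symbol in λ = v/f:
  v (wave speed): m/s
  f (frequency): 1/s  → in the denominator, contributes s

Multiplying the contributions: [m/s] · [s]
Adding exponents of each base unit: m: 1
SI base units of wavelength: m

Answer: m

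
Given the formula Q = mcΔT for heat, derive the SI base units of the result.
Units of each symbol in Q = mcΔT:
  m (mass): kg
  c (specific heat capacity, in J/(kg·K)): m²/(s²·K)
  ΔT (temperature change): K

Multiplying the contributions: [kg] · [m²/(s²·K)] · [K]
Adding exponents of each base unit: kg: 1, m: 2, s: -2
SI base units of heat: kg·m²/s²

Answer: kg·m²/s²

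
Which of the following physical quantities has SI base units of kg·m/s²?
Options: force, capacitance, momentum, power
Checking the SI base units of each option:
  force (F = ma): kg·m/s²  ✓ matches
  capacitance (C = Q/V): s⁴·A²/(kg·m²)  ✗
  momentum (p = mv): kg·m/s  ✗
  power (P = W/t): kg·m²/s³  ✗

Only force has units kg·m/s².

Answer: force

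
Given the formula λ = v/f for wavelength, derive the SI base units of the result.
Units of each symbol in λ = v/f:
  v (wave speed): m/s
  f (frequency): 1/s  → in the denominator, contributes s

Multiplying the contributions: [m/s] · [s]
Adding exponents of each base unit: m: 1
SI base units of wavelength: m

Answer: m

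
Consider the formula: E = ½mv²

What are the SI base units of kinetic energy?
Units of each symbol in E = ½mv²:
  m (mass): kg
  v (speed): m/s  → to the power 2, contributes m²/s²
  The factor ½ is dimensionless.

Multiplying the contributions: [kg] · [m²/s²]
Adding exponents of each base unit: kg: 1, m: 2, s: -2
SI base units of kinetic energy: kg·m²/s²

Answer: kg·m²/s²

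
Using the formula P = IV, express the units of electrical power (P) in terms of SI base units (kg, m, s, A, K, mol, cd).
Units of each symbol in P = IV:
  I (current): A
  V (voltage, in volts): kg·m²/(s³·A)

Multiplying the contributions: [A] · [kg·m²/(s³·A)]
Adding exponents of each base unit: kg: 1, m: 2, s: -3
SI base units of electrical power: kg·m²/s³

Answer: kg·m²/s³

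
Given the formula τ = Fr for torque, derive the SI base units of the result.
Units of each symbol in τ = Fr:
  F (force): kg·m/s²
  r (lever arm): m

Multiplying the contributions: [kg·m/s²] · [m]
Adding exponents of each base unit: kg: 1, m: 2, s: -2
SI base units of torque: kg·m²/s²

Answer: kg·m²/s²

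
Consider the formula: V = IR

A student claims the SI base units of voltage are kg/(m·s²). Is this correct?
Units of each symbol in V = IR:
  I (current): A
  R (resistance, in ohms): kg·m²/(s³·A²)

Multiplying the contributions: [A] · [kg·m²/(s³·A²)]
Adding exponents of each base unit: kg: 1, m: 2, s: -3, A: -1
SI base units of voltage: kg·m²/(s³·A)

The claimed units kg/(m·s²) (exponents kg: 1, m: -1, s: -2) do not match the derived units kg·m²/(s³·A) (exponents kg: 1, m: 2, s: -3, A: -1), so the claim is incorrect.

Answer: No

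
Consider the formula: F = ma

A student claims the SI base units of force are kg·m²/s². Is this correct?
Units of each symbol in F = ma:
  m (mass): kg
  a (acceleration): m/s²

Multiplying the contributions: [kg] · [m/s²]
Adding exponents of each base unit: kg: 1, m: 1, s: -2
SI base units of force: kg·m/s²

The claimed units kg·m²/s² (exponents kg: 1, m: 2, s: -2) do not match the derived units kg·m/s² (exponents kg: 1, m: 1, s: -2), so the claim is incorrect.

Answer: No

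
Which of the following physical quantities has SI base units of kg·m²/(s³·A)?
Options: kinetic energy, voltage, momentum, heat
Checking the SI base units of each option:
  kinetic energy (E = ½mv²): kg·m²/s²  ✗
  voltage (V = IR): kg·m²/(s³·A)  ✓ matches
  momentum (p = mv): kg·m/s  ✗
  heat (Q = mcΔT): kg·m²/s²  ✗

Only voltage has units kg·m²/(s³·A).

Answer: voltage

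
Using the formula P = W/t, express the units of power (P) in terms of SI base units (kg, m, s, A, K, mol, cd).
Units of each symbol in P = W/t:
  W (work): kg·m²/s²
  t (time): s  → in the denominator, contributes 1/s

Multiplying the contributions: [kg·m²/s²] · [1/s]
Adding exponents of each base unit: kg: 1, m: 2, s: -3
SI base units of power: kg·m²/s³

Answer: kg·m²/s³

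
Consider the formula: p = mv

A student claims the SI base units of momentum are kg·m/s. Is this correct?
Units of each symbol in p = mv:
  m (mass): kg
  v (velocity): m/s

Multiplying the contributions: [kg] · [m/s]
Adding exponents of each base unit: kg: 1, m: 1, s: -1
SI base units of momentum: kg·m/s

The claimed units kg·m/s match the derived units, so the claim is correct.

Answer: Yes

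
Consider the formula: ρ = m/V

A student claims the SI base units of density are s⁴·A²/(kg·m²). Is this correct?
Units of each symbol in ρ = m/V:
  m (mass): kg
  V (volume): m³  → in the denominator, contributes 1/m³

Multiplying the contributions: [kg] · [1/m³]
Adding exponents of each base unit: kg: 1, m: -3
SI base units of density: kg/m³

The claimed units s⁴·A²/(kg·m²) (exponents kg: -1, m: -2, s: 4, A: 2) do not match the derived units kg/m³ (exponents kg: 1, m: -3), so the claim is incorrect.

Answer: No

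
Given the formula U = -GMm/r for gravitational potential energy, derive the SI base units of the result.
Units of each symbol in U = -GMm/r:
  G (gravitational constant): m³/(kg·s²)
  M (mass): kg
  m (mass): kg
  r (distance): m  → in the denominator, contributes 1/m
  The minus sign does not affect the units.

Multiplying the contributions: [m³/(kg·s²)] · [kg] · [kg] · [1/m]
Adding exponents of each base unit: kg: 1, m: 2, s: -2
SI base units of gravitational potential energy: kg·m²/s²

Answer: kg·m²/s²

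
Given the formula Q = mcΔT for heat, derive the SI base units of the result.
Units of each symbol in Q = mcΔT:
  m (mass): kg
  c (specific heat capacity, in J/(kg·K)): m²/(s²·K)
  ΔT (temperature change): K

Multiplying the contributions: [kg] · [m²/(s²·K)] · [K]
Adding exponents of each base unit: kg: 1, m: 2, s: -2
SI base units of heat: kg·m²/s²

Answer: kg·m²/s²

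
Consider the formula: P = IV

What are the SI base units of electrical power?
Units of each symbol in P = IV:
  I (current): A
  V (voltage, in volts): kg·m²/(s³·A)

Multiplying the contributions: [A] · [kg·m²/(s³·A)]
Adding exponents of each base unit: kg: 1, m: 2, s: -3
SI base units of electrical power: kg·m²/s³

Answer: kg·m²/s³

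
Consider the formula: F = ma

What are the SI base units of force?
Units of each symbol in F = ma:
  m (mass): kg
  a (acceleration): m/s²

Multiplying the contributions: [kg] · [m/s²]
Adding exponents of each base unit: kg: 1, m: 1, s: -2
SI base units of force: kg·m/s²

Answer: kg·m/s²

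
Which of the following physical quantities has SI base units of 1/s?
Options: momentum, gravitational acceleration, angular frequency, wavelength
Checking the SI base units of each option:
  momentum (p = mv): kg·m/s  ✗
  gravitational acceleration (g = GM/r²): m/s²  ✗
  angular frequency (ω = 2πf): 1/s  ✓ matches
  wavelength (λ = v/f): m  ✗

Only angular frequency has units 1/s.

Answer: angular frequency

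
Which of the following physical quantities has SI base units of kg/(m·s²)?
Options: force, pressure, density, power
Checking the SI base units of each option:
  force (F = ma): kg·m/s²  ✗
  pressure (P = F/A): kg/(m·s²)  ✓ matches
  density (ρ = m/V): kg/m³  ✗
  power (P = W/t): kg·m²/s³  ✗

Only pressure has units kg/(m·s²).

Answer: pressure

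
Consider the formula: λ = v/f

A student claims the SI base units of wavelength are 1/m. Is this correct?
Units of each symbol in λ = v/f:
  v (wave speed): m/s
  f (frequency): 1/s  → in the denominator, contributes s

Multiplying the contributions: [m/s] · [s]
Adding exponents of each base unit: m: 1
SI base units of wavelength: m

The claimed units 1/m (exponents m: -1) do not match the derived units m (exponents m: 1), so the claim is incorrect.

Answer: No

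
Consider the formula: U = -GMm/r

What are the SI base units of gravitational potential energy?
Units of each symbol in U = -GMm/r:
  G (gravitational constant): m³/(kg·s²)
  M (mass): kg
  m (mass): kg
  r (distance): m  → in the denominator, contributes 1/m
  The minus sign does not affect the units.

Multiplying the contributions: [m³/(kg·s²)] · [kg] · [kg] · [1/m]
Adding exponents of each base unit: kg: 1, m: 2, s: -2
SI base units of gravitational potential energy: kg·m²/s²

Answer: kg·m²/s²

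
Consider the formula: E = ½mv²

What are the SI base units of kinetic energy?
Units of each symbol in E = ½mv²:
  m (mass): kg
  v (speed): m/s  → to the power 2, contributes m²/s²
  The factor ½ is dimensionless.

Multiplying the contributions: [kg] · [m²/s²]
Adding exponents of each base unit: kg: 1, m: 2, s: -2
SI base units of kinetic energy: kg·m²/s²

Answer: kg·m²/s²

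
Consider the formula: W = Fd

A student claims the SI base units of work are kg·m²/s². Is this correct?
Units of each symbol in W = Fd:
  F (force): kg·m/s²
  d (displacement): m

Multiplying the contributions: [kg·m/s²] · [m]
Adding exponents of each base unit: kg: 1, m: 2, s: -2
SI base units of work: kg·m²/s²

The claimed units kg·m²/s² match the derived units, so the claim is correct.

Answer: Yes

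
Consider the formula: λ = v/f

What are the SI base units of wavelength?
Units of each symbol in λ = v/f:
  v (wave speed): m/s
  f (frequency): 1/s  → in the denominator, contributes s

Multiplying the contributions: [m/s] · [s]
Adding exponents of each base unit: m: 1
SI base units of wavelength: m

Answer: m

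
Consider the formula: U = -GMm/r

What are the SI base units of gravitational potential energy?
Units of each symbol in U = -GMm/r:
  G (gravitational constant): m³/(kg·s²)
  M (mass): kg
  m (mass): kg
  r (distance): m  → in the denominator, contributes 1/m
  The minus sign does not affect the units.

Multiplying the contributions: [m³/(kg·s²)] · [kg] · [kg] · [1/m]
Adding exponents of each base unit: kg: 1, m: 2, s: -2
SI base units of gravitational potential energy: kg·m²/s²

Answer: kg·m²/s²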